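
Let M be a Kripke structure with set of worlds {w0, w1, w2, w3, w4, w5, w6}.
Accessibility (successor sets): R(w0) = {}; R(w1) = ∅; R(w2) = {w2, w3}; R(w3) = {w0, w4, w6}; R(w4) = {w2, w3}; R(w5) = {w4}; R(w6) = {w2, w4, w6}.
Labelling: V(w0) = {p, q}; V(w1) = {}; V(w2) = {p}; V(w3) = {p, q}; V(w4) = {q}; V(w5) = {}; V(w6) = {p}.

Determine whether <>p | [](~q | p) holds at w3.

Recall that []ψ holds at a world iff ψ holds at every accessible world, and <>ψ holds iff ψ holds at some accessible world.
At w3: <>p is true, [](~q | p) is false, so <>p | [](~q | p) is true.
  At w3: <>p requires p at some successor in {w0, w4, w6}.
    p holds at w0, so <>p is true at w3.
  At w3: [](~q | p) requires ~q | p at every successor {w0, w4, w6}.
    ~q | p fails at w4, so [](~q | p) is false at w3.

Yes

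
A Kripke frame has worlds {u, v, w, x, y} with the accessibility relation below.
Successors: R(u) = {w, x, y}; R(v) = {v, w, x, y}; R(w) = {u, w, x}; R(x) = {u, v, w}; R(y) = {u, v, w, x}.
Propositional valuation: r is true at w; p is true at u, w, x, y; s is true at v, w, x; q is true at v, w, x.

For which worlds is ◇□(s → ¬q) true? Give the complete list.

Recall that □ψ holds at a world iff ψ holds at every accessible world, and ◇ψ holds iff ψ holds at some accessible world.
Let φ = ◇□(s → ¬q). Evaluate φ at each world:
  u (successors {w, x, y}): φ is false.
  v (successors {v, w, x, y}): φ is false.
  w (successors {u, w, x}): φ is false.
  x (successors {u, v, w}): φ is false.
  y (successors {u, v, w, x}): φ is false.
For instance, at x:
  At x: ◇□(s → ¬q) requires □(s → ¬q) at some successor in {u, v, w}.
    At u: □(s → ¬q) is false.
    At v: □(s → ¬q) is false.
    At w: □(s → ¬q) is false.
  So ◇□(s → ¬q) is false at x.
Satisfying worlds: none.

none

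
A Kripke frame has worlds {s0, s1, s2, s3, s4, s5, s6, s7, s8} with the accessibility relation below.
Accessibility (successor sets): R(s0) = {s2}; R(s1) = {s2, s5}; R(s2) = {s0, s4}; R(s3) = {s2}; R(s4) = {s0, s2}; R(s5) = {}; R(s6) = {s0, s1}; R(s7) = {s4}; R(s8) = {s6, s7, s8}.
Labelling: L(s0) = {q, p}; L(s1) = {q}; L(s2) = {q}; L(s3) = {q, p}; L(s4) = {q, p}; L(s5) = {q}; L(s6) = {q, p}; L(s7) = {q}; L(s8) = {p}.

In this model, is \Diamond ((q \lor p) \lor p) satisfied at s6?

At s6: \Diamond ((q \lor p) \lor p) requires (q \lor p) \lor p at some successor in {s0, s1}.
  (q \lor p) \lor p holds at s0, so \Diamond ((q \lor p) \lor p) is true at s6.

Yes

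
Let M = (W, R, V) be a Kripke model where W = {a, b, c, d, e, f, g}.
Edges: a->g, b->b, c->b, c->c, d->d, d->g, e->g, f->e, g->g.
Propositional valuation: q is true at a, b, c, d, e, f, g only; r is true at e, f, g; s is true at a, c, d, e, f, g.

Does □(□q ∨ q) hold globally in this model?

Recall that □ψ holds at a world iff ψ holds at every accessible world, and ◇ψ holds iff ψ holds at some accessible world.
Let φ = □(□q ∨ q). Evaluate φ at each world:
  a (successors {g}): φ is true.
  b (successors {b}): φ is true.
  c (successors {b, c}): φ is true.
  d (successors {d, g}): φ is true.
  e (successors {g}): φ is true.
  f (successors {e}): φ is true.
  g (successors {g}): φ is true.
For instance, at a:
  At a: □(□q ∨ q) requires □q ∨ q at every successor {g}.
      At g: □q is true, q is true, so □q ∨ q is true.
  So □(□q ∨ q) is true at a.

Yes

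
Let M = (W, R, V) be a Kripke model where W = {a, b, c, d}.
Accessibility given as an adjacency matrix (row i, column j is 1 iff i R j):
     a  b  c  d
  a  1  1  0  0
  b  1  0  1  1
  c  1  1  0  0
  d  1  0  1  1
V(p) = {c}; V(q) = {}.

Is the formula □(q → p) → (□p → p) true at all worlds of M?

Yes

Let φ = □(q → p) → (□p → p). Evaluate φ at each world:
  a (successors {a, b}): φ is true.
  b (successors {a, c, d}): φ is true.
  c (successors {a, b}): φ is true.
  d (successors {a, c, d}): φ is true.
For instance, at c:
  At c: □(q → p) is true, □p → p is true, so □(q → p) → (□p → p) is true.
    At c: □(q → p) requires q → p at every successor {a, b}.
      At a: q → p is true.
      At b: q → p is true.
    So □(q → p) is true at c.
    At c: □p is false, p is true, so □p → p is true.
      At c: □p requires p at every successor {a, b}.
        p fails at a, so □p is false at c.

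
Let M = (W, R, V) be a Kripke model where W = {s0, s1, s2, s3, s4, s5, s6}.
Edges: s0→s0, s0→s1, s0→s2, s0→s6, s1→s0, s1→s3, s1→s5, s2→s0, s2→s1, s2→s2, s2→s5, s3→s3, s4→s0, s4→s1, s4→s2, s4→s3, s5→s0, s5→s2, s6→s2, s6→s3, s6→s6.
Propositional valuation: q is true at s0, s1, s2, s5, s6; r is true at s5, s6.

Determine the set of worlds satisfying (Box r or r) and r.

Let φ = (Box r or r) and r. Evaluate φ at each world:
  s0 (successors {s0, s1, s2, s6}): φ is false.
  s1 (successors {s0, s3, s5}): φ is false.
  s2 (successors {s0, s1, s2, s5}): φ is false.
  s3 (successors {s3}): φ is false.
  s4 (successors {s0, s1, s2, s3}): φ is false.
  s5 (successors {s0, s2}): φ is true.
  s6 (successors {s2, s3, s6}): φ is true.
For instance, at s3:
  At s3: Box r or r is false, r is false, so (Box r or r) and r is false.
    At s3: Box r is false, r is false, so Box r or r is false.
      At s3: Box r requires r at every successor {s3}.
        r fails at s3, so Box r is false at s3.
Satisfying worlds: {s5, s6}

s5, s6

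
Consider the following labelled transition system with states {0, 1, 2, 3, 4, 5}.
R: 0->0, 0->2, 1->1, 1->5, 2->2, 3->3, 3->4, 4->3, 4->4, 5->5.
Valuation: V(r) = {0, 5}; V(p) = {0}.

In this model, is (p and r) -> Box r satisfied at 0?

At 0: p and r is true, Box r is false, so (p and r) -> Box r is false.
  At 0: Box r requires r at every successor {0, 2}.
    r fails at 2, so Box r is false at 0.

No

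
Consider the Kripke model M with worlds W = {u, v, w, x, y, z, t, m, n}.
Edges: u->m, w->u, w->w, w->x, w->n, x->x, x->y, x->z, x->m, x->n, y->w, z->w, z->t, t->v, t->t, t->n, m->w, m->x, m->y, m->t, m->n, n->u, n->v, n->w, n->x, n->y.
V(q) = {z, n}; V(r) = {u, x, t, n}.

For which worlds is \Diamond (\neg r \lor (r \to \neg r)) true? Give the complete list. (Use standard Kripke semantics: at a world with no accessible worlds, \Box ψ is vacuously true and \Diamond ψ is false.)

u, w, x, y, z, t, m, n

Let φ = \Diamond (\neg r \lor (r \to \neg r)). Evaluate φ at each world:
  u (successors {m}): φ is true.
  v (successors ∅): φ is false.
  w (successors {u, w, x, n}): φ is true.
  x (successors {x, y, z, m, n}): φ is true.
  y (successors {w}): φ is true.
  z (successors {w, t}): φ is true.
  t (successors {v, t, n}): φ is true.
  m (successors {w, x, y, t, n}): φ is true.
  n (successors {u, v, w, x, y}): φ is true.
For instance, at m:
  At m: \Diamond (\neg r \lor (r \to \neg r)) requires \neg r \lor (r \to \neg r) at some successor in {w, x, y, t, n}.
    \neg r \lor (r \to \neg r) holds at w, so \Diamond (\neg r \lor (r \to \neg r)) is true at m.
Satisfying worlds: {u, w, x, y, z, t, m, n}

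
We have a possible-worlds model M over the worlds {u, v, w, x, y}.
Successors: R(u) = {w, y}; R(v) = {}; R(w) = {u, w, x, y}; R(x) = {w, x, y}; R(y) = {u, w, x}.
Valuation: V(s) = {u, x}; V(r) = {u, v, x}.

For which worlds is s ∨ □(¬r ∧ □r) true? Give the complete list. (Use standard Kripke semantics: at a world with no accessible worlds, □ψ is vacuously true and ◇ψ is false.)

u, v, x

Let φ = s ∨ □(¬r ∧ □r). Evaluate φ at each world:
  u (successors {w, y}): φ is true.
  v (successors ∅): φ is true.
  w (successors {u, w, x, y}): φ is false.
  x (successors {w, x, y}): φ is true.
  y (successors {u, w, x}): φ is false.
For instance, at w:
  At w: s is false, □(¬r ∧ □r) is false, so s ∨ □(¬r ∧ □r) is false.
    At w: □(¬r ∧ □r) requires ¬r ∧ □r at every successor {u, w, x, y}.
      ¬r ∧ □r fails at u, so □(¬r ∧ □r) is false at w.
Satisfying worlds: {u, v, x}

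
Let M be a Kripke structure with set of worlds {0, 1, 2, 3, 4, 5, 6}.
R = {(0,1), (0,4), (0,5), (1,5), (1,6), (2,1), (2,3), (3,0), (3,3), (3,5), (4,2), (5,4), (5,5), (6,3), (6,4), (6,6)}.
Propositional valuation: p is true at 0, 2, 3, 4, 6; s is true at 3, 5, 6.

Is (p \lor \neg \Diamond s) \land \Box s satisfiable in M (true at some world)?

No

Recall that \Box ψ holds at a world iff ψ holds at every accessible world, and \Diamond ψ holds iff ψ holds at some accessible world.
Let φ = (p \lor \neg \Diamond s) \land \Box s. Evaluate φ at each world:
  0 (successors {1, 4, 5}): φ is false.
  1 (successors {5, 6}): φ is false.
  2 (successors {1, 3}): φ is false.
  3 (successors {0, 3, 5}): φ is false.
  4 (successors {2}): φ is false.
  5 (successors {4, 5}): φ is false.
  6 (successors {3, 4, 6}): φ is false.
For instance, at 6:
  At 6: p \lor \neg \Diamond s is true, \Box s is false, so (p \lor \neg \Diamond s) \land \Box s is false.
    At 6: p is true, \neg \Diamond s is false, so p \lor \neg \Diamond s is true.
      At 6: \Diamond s is true, so \neg \Diamond s is false.
    At 6: \Box s requires s at every successor {3, 4, 6}.
      s fails at 4, so \Box s is false at 6.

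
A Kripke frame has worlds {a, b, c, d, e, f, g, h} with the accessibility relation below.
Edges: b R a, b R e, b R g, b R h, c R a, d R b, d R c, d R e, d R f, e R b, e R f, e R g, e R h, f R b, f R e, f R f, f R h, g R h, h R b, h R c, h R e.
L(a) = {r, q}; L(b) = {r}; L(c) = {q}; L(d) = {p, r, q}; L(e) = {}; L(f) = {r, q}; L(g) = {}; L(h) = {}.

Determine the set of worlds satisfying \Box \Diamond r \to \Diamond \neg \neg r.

Let φ = \Box \Diamond r \to \Diamond \neg \neg r. Evaluate φ at each world:
  a (successors ∅): φ is false.
  b (successors {a, e, g, h}): φ is true.
  c (successors {a}): φ is true.
  d (successors {b, c, e, f}): φ is true.
  e (successors {b, f, g, h}): φ is true.
  f (successors {b, e, f, h}): φ is true.
  g (successors {h}): φ is false.
  h (successors {b, c, e}): φ is true.
For instance, at c:
  At c: \Box \Diamond r is false, \Diamond \neg \neg r is true, so \Box \Diamond r \to \Diamond \neg \neg r is true.
    At c: \Box \Diamond r requires \Diamond r at every successor {a}.
      \Diamond r fails at a, so \Box \Diamond r is false at c.
    At c: \Diamond \neg \neg r requires \neg \neg r at some successor in {a}.
      \neg \neg r holds at a, so \Diamond \neg \neg r is true at c.
Satisfying worlds: {b, c, d, e, f, h}

b, c, d, e, f, h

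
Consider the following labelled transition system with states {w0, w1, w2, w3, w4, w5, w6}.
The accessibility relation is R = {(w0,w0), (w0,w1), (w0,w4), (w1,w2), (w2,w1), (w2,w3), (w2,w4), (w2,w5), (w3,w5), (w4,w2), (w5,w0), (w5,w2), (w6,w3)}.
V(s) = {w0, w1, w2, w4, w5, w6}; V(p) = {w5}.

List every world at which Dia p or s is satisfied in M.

w0, w1, w2, w3, w4, w5, w6

Let φ = Dia p or s. Evaluate φ at each world:
  w0 (successors {w0, w1, w4}): φ is true.
  w1 (successors {w2}): φ is true.
  w2 (successors {w1, w3, w4, w5}): φ is true.
  w3 (successors {w5}): φ is true.
  w4 (successors {w2}): φ is true.
  w5 (successors {w0, w2}): φ is true.
  w6 (successors {w3}): φ is true.
For instance, at w3:
  At w3: Dia p is true, s is false, so Dia p or s is true.
    At w3: Dia p requires p at some successor in {w5}.
      p holds at w5, so Dia p is true at w3.
Satisfying worlds: {w0, w1, w2, w3, w4, w5, w6}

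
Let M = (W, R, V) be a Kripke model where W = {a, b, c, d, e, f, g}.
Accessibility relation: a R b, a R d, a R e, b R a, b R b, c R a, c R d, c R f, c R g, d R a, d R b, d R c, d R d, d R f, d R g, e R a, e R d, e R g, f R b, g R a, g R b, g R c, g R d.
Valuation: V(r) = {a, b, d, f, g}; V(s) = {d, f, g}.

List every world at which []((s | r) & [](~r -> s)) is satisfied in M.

Let φ = []((s | r) & [](~r -> s)). Evaluate φ at each world:
  a (successors {b, d, e}): φ is false.
  b (successors {a, b}): φ is false.
  c (successors {a, d, f, g}): φ is false.
  d (successors {a, b, c, d, f, g}): φ is false.
  e (successors {a, d, g}): φ is false.
  f (successors {b}): φ is true.
  g (successors {a, b, c, d}): φ is false.
For instance, at a:
  At a: []((s | r) & [](~r -> s)) requires (s | r) & [](~r -> s) at every successor {b, d, e}.
    (s | r) & [](~r -> s) fails at d, so []((s | r) & [](~r -> s)) is false at a.
      At d: s | r is true, [](~r -> s) is false, so (s | r) & [](~r -> s) is false.
Satisfying worlds: {f}

f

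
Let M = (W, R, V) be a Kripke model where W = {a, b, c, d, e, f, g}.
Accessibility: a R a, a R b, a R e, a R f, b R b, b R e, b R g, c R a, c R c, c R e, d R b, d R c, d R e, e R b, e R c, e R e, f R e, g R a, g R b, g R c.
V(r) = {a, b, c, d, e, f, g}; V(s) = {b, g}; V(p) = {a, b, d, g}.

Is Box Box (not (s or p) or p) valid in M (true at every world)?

Yes

Let φ = Box Box (not (s or p) or p). Evaluate φ at each world:
  a (successors {a, b, e, f}): φ is true.
  b (successors {b, e, g}): φ is true.
  c (successors {a, c, e}): φ is true.
  d (successors {b, c, e}): φ is true.
  e (successors {b, c, e}): φ is true.
  f (successors {e}): φ is true.
  g (successors {a, b, c}): φ is true.
For instance, at d:
  At d: Box Box (not (s or p) or p) requires Box (not (s or p) or p) at every successor {b, c, e}.
      At b: Box (not (s or p) or p) requires not (s or p) or p at every successor {b, e, g}.
        At b: not (s or p) or p is true.
        At e: not (s or p) or p is true.
        At g: not (s or p) or p is true.
      So Box (not (s or p) or p) is true at b.
      At c: Box (not (s or p) or p) requires not (s or p) or p at every successor {a, c, e}.
        At a: not (s or p) or p is true.
        At c: not (s or p) or p is true.
        At e: not (s or p) or p is true.
      So Box (not (s or p) or p) is true at c.
      At e: Box (not (s or p) or p) requires not (s or p) or p at every successor {b, c, e}.
        At b: not (s or p) or p is true.
        At c: not (s or p) or p is true.
        At e: not (s or p) or p is true.
      So Box (not (s or p) or p) is true at e.
  So Box Box (not (s or p) or p) is true at d.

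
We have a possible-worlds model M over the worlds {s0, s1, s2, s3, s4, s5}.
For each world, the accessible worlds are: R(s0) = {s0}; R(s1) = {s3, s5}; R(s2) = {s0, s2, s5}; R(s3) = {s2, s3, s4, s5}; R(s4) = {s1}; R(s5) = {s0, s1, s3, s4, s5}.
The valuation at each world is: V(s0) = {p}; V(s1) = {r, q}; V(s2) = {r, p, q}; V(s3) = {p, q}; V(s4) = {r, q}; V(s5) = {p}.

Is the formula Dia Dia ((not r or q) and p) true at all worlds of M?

Let φ = Dia Dia ((not r or q) and p). Evaluate φ at each world:
  s0 (successors {s0}): φ is true.
  s1 (successors {s3, s5}): φ is true.
  s2 (successors {s0, s2, s5}): φ is true.
  s3 (successors {s2, s3, s4, s5}): φ is true.
  s4 (successors {s1}): φ is true.
  s5 (successors {s0, s1, s3, s4, s5}): φ is true.
For instance, at s5:
  At s5: Dia Dia ((not r or q) and p) requires Dia ((not r or q) and p) at some successor in {s0, s1, s3, s4, s5}.
    Dia ((not r or q) and p) holds at s0, so Dia Dia ((not r or q) and p) is true at s5.
      At s0: Dia ((not r or q) and p) requires (not r or q) and p at some successor in {s0}.
        (not r or q) and p holds at s0, so Dia ((not r or q) and p) is true at s0.

Yes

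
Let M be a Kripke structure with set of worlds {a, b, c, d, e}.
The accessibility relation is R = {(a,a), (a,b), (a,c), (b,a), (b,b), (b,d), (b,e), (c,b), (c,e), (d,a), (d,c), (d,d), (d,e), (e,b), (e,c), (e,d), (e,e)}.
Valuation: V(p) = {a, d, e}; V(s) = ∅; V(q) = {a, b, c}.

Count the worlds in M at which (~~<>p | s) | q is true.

5

Let φ = (~~<>p | s) | q. Evaluate φ at each world:
  a (successors {a, b, c}): φ is true.
  b (successors {a, b, d, e}): φ is true.
  c (successors {b, e}): φ is true.
  d (successors {a, c, d, e}): φ is true.
  e (successors {b, c, d, e}): φ is true.
For instance, at d:
  At d: ~~<>p | s is true, q is false, so (~~<>p | s) | q is true.
    At d: ~~<>p is true, s is false, so ~~<>p | s is true.
      At d: ~<>p is false, so ~~<>p is true.
Satisfying worlds: {a, b, c, d, e}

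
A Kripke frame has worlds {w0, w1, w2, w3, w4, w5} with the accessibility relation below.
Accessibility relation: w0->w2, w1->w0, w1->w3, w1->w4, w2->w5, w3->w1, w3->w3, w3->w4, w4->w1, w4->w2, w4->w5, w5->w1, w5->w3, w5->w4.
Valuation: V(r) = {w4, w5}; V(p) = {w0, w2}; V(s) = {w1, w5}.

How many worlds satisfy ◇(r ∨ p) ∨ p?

6

Let φ = ◇(r ∨ p) ∨ p. Evaluate φ at each world:
  w0 (successors {w2}): φ is true.
  w1 (successors {w0, w3, w4}): φ is true.
  w2 (successors {w5}): φ is true.
  w3 (successors {w1, w3, w4}): φ is true.
  w4 (successors {w1, w2, w5}): φ is true.
  w5 (successors {w1, w3, w4}): φ is true.
For instance, at w2:
  At w2: ◇(r ∨ p) is true, p is true, so ◇(r ∨ p) ∨ p is true.
    At w2: ◇(r ∨ p) requires r ∨ p at some successor in {w5}.
      r ∨ p holds at w5, so ◇(r ∨ p) is true at w2.
Satisfying worlds: {w0, w1, w2, w3, w4, w5}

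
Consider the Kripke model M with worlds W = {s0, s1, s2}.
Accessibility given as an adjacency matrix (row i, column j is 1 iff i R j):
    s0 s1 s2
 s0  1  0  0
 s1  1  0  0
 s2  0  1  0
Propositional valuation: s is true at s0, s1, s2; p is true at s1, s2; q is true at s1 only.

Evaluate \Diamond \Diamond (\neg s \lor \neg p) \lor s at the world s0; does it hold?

Yes

At s0: \Diamond \Diamond (\neg s \lor \neg p) is true, s is true, so \Diamond \Diamond (\neg s \lor \neg p) \lor s is true.
  At s0: \Diamond \Diamond (\neg s \lor \neg p) requires \Diamond (\neg s \lor \neg p) at some successor in {s0}.
    \Diamond (\neg s \lor \neg p) holds at s0, so \Diamond \Diamond (\neg s \lor \neg p) is true at s0.
      At s0: \Diamond (\neg s \lor \neg p) requires \neg s \lor \neg p at some successor in {s0}.
        \neg s \lor \neg p holds at s0, so \Diamond (\neg s \lor \neg p) is true at s0.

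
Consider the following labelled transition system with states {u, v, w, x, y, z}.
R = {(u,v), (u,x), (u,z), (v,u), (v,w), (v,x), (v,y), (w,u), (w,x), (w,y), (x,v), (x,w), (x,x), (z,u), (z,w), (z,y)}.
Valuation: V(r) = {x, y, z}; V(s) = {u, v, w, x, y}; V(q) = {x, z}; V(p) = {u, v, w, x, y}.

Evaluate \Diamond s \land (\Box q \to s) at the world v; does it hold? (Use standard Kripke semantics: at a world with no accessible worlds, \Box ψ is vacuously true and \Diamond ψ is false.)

At v: \Diamond s is true, \Box q \to s is true, so \Diamond s \land (\Box q \to s) is true.
  At v: \Diamond s requires s at some successor in {u, w, x, y}.
    s holds at u, so \Diamond s is true at v.
  At v: \Box q is false, s is true, so \Box q \to s is true.
    At v: \Box q requires q at every successor {u, w, x, y}.
      q fails at u, so \Box q is false at v.

Yes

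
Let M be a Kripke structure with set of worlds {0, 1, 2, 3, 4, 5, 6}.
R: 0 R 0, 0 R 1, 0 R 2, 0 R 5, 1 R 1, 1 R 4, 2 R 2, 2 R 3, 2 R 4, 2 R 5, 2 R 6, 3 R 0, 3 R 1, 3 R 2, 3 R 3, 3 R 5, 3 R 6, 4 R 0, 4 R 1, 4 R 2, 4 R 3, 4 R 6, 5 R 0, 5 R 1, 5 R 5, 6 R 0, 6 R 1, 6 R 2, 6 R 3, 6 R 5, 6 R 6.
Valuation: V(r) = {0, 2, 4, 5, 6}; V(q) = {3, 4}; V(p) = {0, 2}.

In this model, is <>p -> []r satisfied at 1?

At 1: <>p is false, []r is false, so <>p -> []r is true.
  At 1: <>p requires p at some successor in {1, 4}.
    At 1: p is false.
    At 4: p is false.
  So <>p is false at 1.
  At 1: []r requires r at every successor {1, 4}.
    r fails at 1, so []r is false at 1.

Yes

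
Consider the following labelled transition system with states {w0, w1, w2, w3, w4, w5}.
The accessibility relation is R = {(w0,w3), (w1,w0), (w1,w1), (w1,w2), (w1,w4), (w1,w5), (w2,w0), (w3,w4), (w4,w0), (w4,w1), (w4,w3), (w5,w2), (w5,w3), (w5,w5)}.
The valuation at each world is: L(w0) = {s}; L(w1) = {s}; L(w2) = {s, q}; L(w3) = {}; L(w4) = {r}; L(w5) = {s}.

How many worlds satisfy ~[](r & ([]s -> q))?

Let φ = ~[](r & ([]s -> q)). Evaluate φ at each world:
  w0 (successors {w3}): φ is true.
  w1 (successors {w0, w1, w2, w4, w5}): φ is true.
  w2 (successors {w0}): φ is true.
  w3 (successors {w4}): φ is false.
  w4 (successors {w0, w1, w3}): φ is true.
  w5 (successors {w2, w3, w5}): φ is true.
For instance, at w5:
  At w5: [](r & ([]s -> q)) is false, so ~[](r & ([]s -> q)) is true.
    At w5: [](r & ([]s -> q)) requires r & ([]s -> q) at every successor {w2, w3, w5}.
      r & ([]s -> q) fails at w2, so [](r & ([]s -> q)) is false at w5.
Satisfying worlds: {w0, w1, w2, w4, w5}

5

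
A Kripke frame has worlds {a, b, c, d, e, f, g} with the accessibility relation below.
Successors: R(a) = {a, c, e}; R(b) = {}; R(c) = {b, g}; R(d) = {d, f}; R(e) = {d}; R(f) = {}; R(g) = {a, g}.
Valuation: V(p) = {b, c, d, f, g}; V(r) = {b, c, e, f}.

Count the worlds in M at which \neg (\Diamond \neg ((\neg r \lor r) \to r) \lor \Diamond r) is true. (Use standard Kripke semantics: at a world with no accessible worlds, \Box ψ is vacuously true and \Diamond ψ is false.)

2

Recall that \Diamond ψ holds at a world iff ψ holds at some accessible world.
Let φ = \neg (\Diamond \neg ((\neg r \lor r) \to r) \lor \Diamond r). Evaluate φ at each world:
  a (successors {a, c, e}): φ is false.
  b (successors ∅): φ is true.
  c (successors {b, g}): φ is false.
  d (successors {d, f}): φ is false.
  e (successors {d}): φ is false.
  f (successors ∅): φ is true.
  g (successors {a, g}): φ is false.
For instance, at e:
  At e: \Diamond \neg ((\neg r \lor r) \to r) \lor \Diamond r is true, so \neg (\Diamond \neg ((\neg r \lor r) \to r) \lor \Diamond r) is false.
    At e: \Diamond \neg ((\neg r \lor r) \to r) is true, \Diamond r is false, so \Diamond \neg ((\neg r \lor r) \to r) \lor \Diamond r is true.
      At e: \Diamond \neg ((\neg r \lor r) \to r) requires \neg ((\neg r \lor r) \to r) at some successor in {d}.
        \neg ((\neg r \lor r) \to r) holds at d, so \Diamond \neg ((\neg r \lor r) \to r) is true at e.
      At e: \Diamond r requires r at some successor in {d}.
        At d: r is false.
      So \Diamond r is false at e.
Satisfying worlds: {b, f}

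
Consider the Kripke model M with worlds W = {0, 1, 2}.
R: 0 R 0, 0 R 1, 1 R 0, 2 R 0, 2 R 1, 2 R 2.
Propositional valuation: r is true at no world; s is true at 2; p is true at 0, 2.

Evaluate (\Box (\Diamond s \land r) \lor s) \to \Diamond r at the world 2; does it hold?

Recall that \Box ψ holds at a world iff ψ holds at every accessible world, and \Diamond ψ holds iff ψ holds at some accessible world.
At 2: \Box (\Diamond s \land r) \lor s is true, \Diamond r is false, so (\Box (\Diamond s \land r) \lor s) \to \Diamond r is false.
  At 2: \Box (\Diamond s \land r) is false, s is true, so \Box (\Diamond s \land r) \lor s is true.
    At 2: \Box (\Diamond s \land r) requires \Diamond s \land r at every successor {0, 1, 2}.
      \Diamond s \land r fails at 0, so \Box (\Diamond s \land r) is false at 2.
  At 2: \Diamond r requires r at some successor in {0, 1, 2}.
    At 0: r is false.
    At 1: r is false.
    At 2: r is false.
  So \Diamond r is false at 2.

No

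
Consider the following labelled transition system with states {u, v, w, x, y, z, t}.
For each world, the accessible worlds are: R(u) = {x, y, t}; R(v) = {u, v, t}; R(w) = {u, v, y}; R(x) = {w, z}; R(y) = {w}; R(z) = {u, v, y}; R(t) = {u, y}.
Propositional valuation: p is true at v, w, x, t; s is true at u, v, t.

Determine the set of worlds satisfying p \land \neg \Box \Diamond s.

Let φ = p \land \neg \Box \Diamond s. Evaluate φ at each world:
  u (successors {x, y, t}): φ is false.
  v (successors {u, v, t}): φ is false.
  w (successors {u, v, y}): φ is true.
  x (successors {w, z}): φ is false.
  y (successors {w}): φ is false.
  z (successors {u, v, y}): φ is false.
  t (successors {u, y}): φ is true.
For instance, at w:
  At w: p is true, \neg \Box \Diamond s is true, so p \land \neg \Box \Diamond s is true.
    At w: \Box \Diamond s is false, so \neg \Box \Diamond s is true.
      At w: \Box \Diamond s requires \Diamond s at every successor {u, v, y}.
        \Diamond s fails at y, so \Box \Diamond s is false at w.
Satisfying worlds: {w, t}

w, t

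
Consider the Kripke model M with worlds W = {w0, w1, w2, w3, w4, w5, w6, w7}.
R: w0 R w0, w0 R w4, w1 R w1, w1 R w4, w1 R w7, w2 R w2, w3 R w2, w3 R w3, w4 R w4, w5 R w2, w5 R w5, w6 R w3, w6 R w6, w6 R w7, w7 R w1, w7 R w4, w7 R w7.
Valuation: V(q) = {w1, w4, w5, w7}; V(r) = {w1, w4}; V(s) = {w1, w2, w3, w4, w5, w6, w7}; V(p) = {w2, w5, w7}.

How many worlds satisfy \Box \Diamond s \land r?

2

Let φ = \Box \Diamond s \land r. Evaluate φ at each world:
  w0 (successors {w0, w4}): φ is false.
  w1 (successors {w1, w4, w7}): φ is true.
  w2 (successors {w2}): φ is false.
  w3 (successors {w2, w3}): φ is false.
  w4 (successors {w4}): φ is true.
  w5 (successors {w2, w5}): φ is false.
  w6 (successors {w3, w6, w7}): φ is false.
  w7 (successors {w1, w4, w7}): φ is false.
For instance, at w4:
  At w4: \Box \Diamond s is true, r is true, so \Box \Diamond s \land r is true.
    At w4: \Box \Diamond s requires \Diamond s at every successor {w4}.
      At w4: \Diamond s is true.
    So \Box \Diamond s is true at w4.
Satisfying worlds: {w1, w4}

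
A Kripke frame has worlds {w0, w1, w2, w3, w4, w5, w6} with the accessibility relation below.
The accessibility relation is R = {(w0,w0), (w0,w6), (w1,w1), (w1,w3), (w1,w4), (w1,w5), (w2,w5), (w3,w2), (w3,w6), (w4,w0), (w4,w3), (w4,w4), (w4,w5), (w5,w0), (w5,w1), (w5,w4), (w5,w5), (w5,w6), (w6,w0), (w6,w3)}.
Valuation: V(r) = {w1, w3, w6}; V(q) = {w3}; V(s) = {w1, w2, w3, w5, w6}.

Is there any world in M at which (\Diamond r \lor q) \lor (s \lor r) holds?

Yes

Let φ = (\Diamond r \lor q) \lor (s \lor r). Evaluate φ at each world:
  w0 (successors {w0, w6}): φ is true.
  w1 (successors {w1, w3, w4, w5}): φ is true.
  w2 (successors {w5}): φ is true.
  w3 (successors {w2, w6}): φ is true.
  w4 (successors {w0, w3, w4, w5}): φ is true.
  w5 (successors {w0, w1, w4, w5, w6}): φ is true.
  w6 (successors {w0, w3}): φ is true.
Detail at w0 (witness):
  At w0: \Diamond r \lor q is true, s \lor r is false, so (\Diamond r \lor q) \lor (s \lor r) is true.
    At w0: \Diamond r is true, q is false, so \Diamond r \lor q is true.
      At w0: \Diamond r requires r at some successor in {w0, w6}.
        r holds at w6, so \Diamond r is true at w0.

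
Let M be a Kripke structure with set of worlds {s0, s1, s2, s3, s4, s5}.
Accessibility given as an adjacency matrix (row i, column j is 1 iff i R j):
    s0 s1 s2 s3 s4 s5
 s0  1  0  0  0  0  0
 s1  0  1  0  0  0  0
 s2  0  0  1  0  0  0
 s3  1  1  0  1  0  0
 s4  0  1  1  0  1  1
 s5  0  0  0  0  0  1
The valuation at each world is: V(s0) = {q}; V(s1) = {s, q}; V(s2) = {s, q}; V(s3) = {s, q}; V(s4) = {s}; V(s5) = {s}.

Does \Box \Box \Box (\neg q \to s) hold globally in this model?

Let φ = \Box \Box \Box (\neg q \to s). Evaluate φ at each world:
  s0 (successors {s0}): φ is true.
  s1 (successors {s1}): φ is true.
  s2 (successors {s2}): φ is true.
  s3 (successors {s0, s1, s3}): φ is true.
  s4 (successors {s1, s2, s4, s5}): φ is true.
  s5 (successors {s5}): φ is true.
For instance, at s3:
  At s3: \Box \Box \Box (\neg q \to s) requires \Box \Box (\neg q \to s) at every successor {s0, s1, s3}.
      At s0: \Box \Box (\neg q \to s) requires \Box (\neg q \to s) at every successor {s0}.
        At s0: \Box (\neg q \to s) is true.
      So \Box \Box (\neg q \to s) is true at s0.
      At s1: \Box \Box (\neg q \to s) requires \Box (\neg q \to s) at every successor {s1}.
        At s1: \Box (\neg q \to s) is true.
      So \Box \Box (\neg q \to s) is true at s1.
      At s3: \Box \Box (\neg q \to s) requires \Box (\neg q \to s) at every successor {s0, s1, s3}.
        At s0: \Box (\neg q \to s) is true.
        At s1: \Box (\neg q \to s) is true.
        At s3: \Box (\neg q \to s) is true.
      So \Box \Box (\neg q \to s) is true at s3.
  So \Box \Box \Box (\neg q \to s) is true at s3.

Yes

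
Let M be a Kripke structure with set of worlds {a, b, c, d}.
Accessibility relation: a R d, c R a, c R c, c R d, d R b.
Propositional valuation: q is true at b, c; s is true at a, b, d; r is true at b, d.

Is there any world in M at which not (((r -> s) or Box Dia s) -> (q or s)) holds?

Let φ = not (((r -> s) or Box Dia s) -> (q or s)). Evaluate φ at each world:
  a (successors {d}): φ is false.
  b (successors ∅): φ is false.
  c (successors {a, c, d}): φ is false.
  d (successors {b}): φ is false.
For instance, at a:
  At a: ((r -> s) or Box Dia s) -> (q or s) is true, so not (((r -> s) or Box Dia s) -> (q or s)) is false.
    At a: (r -> s) or Box Dia s is true, q or s is true, so ((r -> s) or Box Dia s) -> (q or s) is true.
      At a: r -> s is true, Box Dia s is true, so (r -> s) or Box Dia s is true.

No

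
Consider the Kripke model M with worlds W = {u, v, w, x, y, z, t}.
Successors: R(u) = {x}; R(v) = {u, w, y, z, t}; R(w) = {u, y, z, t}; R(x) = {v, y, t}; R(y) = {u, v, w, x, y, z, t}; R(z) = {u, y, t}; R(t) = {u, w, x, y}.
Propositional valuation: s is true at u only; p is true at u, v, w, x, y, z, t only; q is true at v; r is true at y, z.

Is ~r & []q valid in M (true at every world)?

Recall that []ψ holds at a world iff ψ holds at every accessible world, and <>ψ holds iff ψ holds at some accessible world.
Let φ = ~r & []q. Evaluate φ at each world:
  u (successors {x}): φ is false.
  v (successors {u, w, y, z, t}): φ is false.
  w (successors {u, y, z, t}): φ is false.
  x (successors {v, y, t}): φ is false.
  y (successors {u, v, w, x, y, z, t}): φ is false.
  z (successors {u, y, t}): φ is false.
  t (successors {u, w, x, y}): φ is false.
Detail at u (counterexample):
  At u: ~r is true, []q is false, so ~r & []q is false.
    At u: []q requires q at every successor {x}.
      q fails at x, so []q is false at u.

No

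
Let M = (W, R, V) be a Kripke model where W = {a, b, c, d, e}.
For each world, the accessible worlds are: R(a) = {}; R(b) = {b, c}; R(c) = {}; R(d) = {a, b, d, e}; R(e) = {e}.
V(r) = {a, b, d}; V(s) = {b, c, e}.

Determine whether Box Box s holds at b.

Yes

At b: Box Box s requires Box s at every successor {b, c}.
    At b: Box s requires s at every successor {b, c}.
      At b: s is true.
      At c: s is true.
    So Box s is true at b.
    At c: no accessible worlds, so Box s holds vacuously.
So Box Box s is true at b.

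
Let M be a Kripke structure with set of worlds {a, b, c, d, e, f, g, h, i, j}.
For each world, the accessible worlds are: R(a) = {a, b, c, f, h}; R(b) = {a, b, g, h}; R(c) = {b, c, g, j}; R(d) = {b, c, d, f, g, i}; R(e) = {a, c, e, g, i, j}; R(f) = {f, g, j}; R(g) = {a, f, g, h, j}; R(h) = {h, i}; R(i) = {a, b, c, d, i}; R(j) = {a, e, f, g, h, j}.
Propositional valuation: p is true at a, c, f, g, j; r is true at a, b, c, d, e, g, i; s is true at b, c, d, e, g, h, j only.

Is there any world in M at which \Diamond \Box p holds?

Let φ = \Diamond \Box p. Evaluate φ at each world:
  a (successors {a, b, c, f, h}): φ is true.
  b (successors {a, b, g, h}): φ is false.
  c (successors {b, c, g, j}): φ is false.
  d (successors {b, c, d, f, g, i}): φ is true.
  e (successors {a, c, e, g, i, j}): φ is false.
  f (successors {f, g, j}): φ is true.
  g (successors {a, f, g, h, j}): φ is true.
  h (successors {h, i}): φ is false.
  i (successors {a, b, c, d, i}): φ is false.
  j (successors {a, e, f, g, h, j}): φ is true.
Detail at a (witness):
  At a: \Diamond \Box p requires \Box p at some successor in {a, b, c, f, h}.
    \Box p holds at f, so \Diamond \Box p is true at a.
      At f: \Box p requires p at every successor {f, g, j}.
        At f: p is true.
        At g: p is true.
        At j: p is true.
      So \Box p is true at f.

Yes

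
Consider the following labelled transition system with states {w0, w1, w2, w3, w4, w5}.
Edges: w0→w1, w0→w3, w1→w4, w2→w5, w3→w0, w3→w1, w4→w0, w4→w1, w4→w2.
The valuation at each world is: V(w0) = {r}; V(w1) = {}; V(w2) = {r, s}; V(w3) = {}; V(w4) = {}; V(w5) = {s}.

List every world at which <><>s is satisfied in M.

w1, w4

Let φ = <><>s. Evaluate φ at each world:
  w0 (successors {w1, w3}): φ is false.
  w1 (successors {w4}): φ is true.
  w2 (successors {w5}): φ is false.
  w3 (successors {w0, w1}): φ is false.
  w4 (successors {w0, w1, w2}): φ is true.
  w5 (successors ∅): φ is false.
For instance, at w0:
  At w0: <><>s requires <>s at some successor in {w1, w3}.
    At w1: <>s is false.
    At w3: <>s is false.
  So <><>s is false at w0.
Satisfying worlds: {w1, w4}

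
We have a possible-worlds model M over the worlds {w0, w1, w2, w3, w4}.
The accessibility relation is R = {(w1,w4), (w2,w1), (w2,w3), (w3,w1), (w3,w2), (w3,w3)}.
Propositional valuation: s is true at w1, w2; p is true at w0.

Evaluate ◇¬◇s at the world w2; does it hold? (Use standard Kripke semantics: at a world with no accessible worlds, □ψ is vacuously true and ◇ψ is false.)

Yes

At w2: ◇¬◇s requires ¬◇s at some successor in {w1, w3}.
  ¬◇s holds at w1, so ◇¬◇s is true at w2.
    At w1: ◇s is false, so ¬◇s is true.
      At w1: ◇s requires s at some successor in {w4}.
        At w4: s is false.
      So ◇s is false at w1.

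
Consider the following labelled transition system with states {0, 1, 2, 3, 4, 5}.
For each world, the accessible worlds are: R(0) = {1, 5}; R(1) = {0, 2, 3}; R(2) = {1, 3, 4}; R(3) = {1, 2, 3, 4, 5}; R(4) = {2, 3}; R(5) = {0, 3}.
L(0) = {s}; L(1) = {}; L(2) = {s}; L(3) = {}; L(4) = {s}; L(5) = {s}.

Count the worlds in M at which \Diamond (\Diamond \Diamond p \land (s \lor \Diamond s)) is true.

Recall that \Diamond ψ holds at a world iff ψ holds at some accessible world.
Let φ = \Diamond (\Diamond \Diamond p \land (s \lor \Diamond s)). Evaluate φ at each world:
  0 (successors {1, 5}): φ is false.
  1 (successors {0, 2, 3}): φ is false.
  2 (successors {1, 3, 4}): φ is false.
  3 (successors {1, 2, 3, 4, 5}): φ is false.
  4 (successors {2, 3}): φ is false.
  5 (successors {0, 3}): φ is false.
For instance, at 5:
  At 5: \Diamond (\Diamond \Diamond p \land (s \lor \Diamond s)) requires \Diamond \Diamond p \land (s \lor \Diamond s) at some successor in {0, 3}.
    At 0: \Diamond \Diamond p \land (s \lor \Diamond s) is false.
    At 3: \Diamond \Diamond p \land (s \lor \Diamond s) is false.
  So \Diamond (\Diamond \Diamond p \land (s \lor \Diamond s)) is false at 5.
Satisfying worlds: none.

0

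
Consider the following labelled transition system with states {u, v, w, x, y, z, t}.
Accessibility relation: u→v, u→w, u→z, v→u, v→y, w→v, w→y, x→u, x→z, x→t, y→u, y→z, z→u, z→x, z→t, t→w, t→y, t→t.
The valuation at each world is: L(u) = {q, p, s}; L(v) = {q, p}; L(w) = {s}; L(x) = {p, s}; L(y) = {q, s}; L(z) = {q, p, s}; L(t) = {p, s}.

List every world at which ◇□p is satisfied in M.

Let φ = ◇□p. Evaluate φ at each world:
  u (successors {v, w, z}): φ is true.
  v (successors {u, y}): φ is true.
  w (successors {v, y}): φ is true.
  x (successors {u, z, t}): φ is true.
  y (successors {u, z}): φ is true.
  z (successors {u, x, t}): φ is true.
  t (successors {w, y, t}): φ is true.
For instance, at v:
  At v: ◇□p requires □p at some successor in {u, y}.
    □p holds at y, so ◇□p is true at v.
      At y: □p requires p at every successor {u, z}.
        At u: p is true.
        At z: p is true.
      So □p is true at y.
Satisfying worlds: {u, v, w, x, y, z, t}

u, v, w, x, y, z, t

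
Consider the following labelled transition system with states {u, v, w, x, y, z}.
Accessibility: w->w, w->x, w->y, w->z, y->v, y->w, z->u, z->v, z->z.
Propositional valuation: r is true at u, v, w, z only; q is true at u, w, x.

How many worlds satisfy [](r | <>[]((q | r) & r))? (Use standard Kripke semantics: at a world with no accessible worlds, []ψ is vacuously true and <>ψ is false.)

Let φ = [](r | <>[]((q | r) & r)). Evaluate φ at each world:
  u (successors ∅): φ is true.
  v (successors ∅): φ is true.
  w (successors {w, x, y, z}): φ is false.
  x (successors ∅): φ is true.
  y (successors {v, w}): φ is true.
  z (successors {u, v, z}): φ is true.
For instance, at y:
  At y: [](r | <>[]((q | r) & r)) requires r | <>[]((q | r) & r) at every successor {v, w}.
      At v: r is true, <>[]((q | r) & r) is false, so r | <>[]((q | r) & r) is true.
      At w: r is true, <>[]((q | r) & r) is true, so r | <>[]((q | r) & r) is true.
  So [](r | <>[]((q | r) & r)) is true at y.
Satisfying worlds: {u, v, x, y, z}

5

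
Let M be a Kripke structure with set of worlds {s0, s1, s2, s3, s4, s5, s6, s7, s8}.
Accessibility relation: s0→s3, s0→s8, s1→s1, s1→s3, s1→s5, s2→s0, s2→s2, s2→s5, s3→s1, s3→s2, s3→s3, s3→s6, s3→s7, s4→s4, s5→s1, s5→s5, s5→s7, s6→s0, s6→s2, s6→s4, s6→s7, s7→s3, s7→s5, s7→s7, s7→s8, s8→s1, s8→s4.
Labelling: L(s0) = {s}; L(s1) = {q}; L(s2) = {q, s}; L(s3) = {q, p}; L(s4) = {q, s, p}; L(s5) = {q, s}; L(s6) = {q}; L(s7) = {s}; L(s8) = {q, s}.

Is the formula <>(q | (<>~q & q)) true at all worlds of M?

Let φ = <>(q | (<>~q & q)). Evaluate φ at each world:
  s0 (successors {s3, s8}): φ is true.
  s1 (successors {s1, s3, s5}): φ is true.
  s2 (successors {s0, s2, s5}): φ is true.
  s3 (successors {s1, s2, s3, s6, s7}): φ is true.
  s4 (successors {s4}): φ is true.
  s5 (successors {s1, s5, s7}): φ is true.
  s6 (successors {s0, s2, s4, s7}): φ is true.
  s7 (successors {s3, s5, s7, s8}): φ is true.
  s8 (successors {s1, s4}): φ is true.
For instance, at s6:
  At s6: <>(q | (<>~q & q)) requires q | (<>~q & q) at some successor in {s0, s2, s4, s7}.
    q | (<>~q & q) holds at s2, so <>(q | (<>~q & q)) is true at s6.
      At s2: q is true, <>~q & q is true, so q | (<>~q & q) is true.

Yes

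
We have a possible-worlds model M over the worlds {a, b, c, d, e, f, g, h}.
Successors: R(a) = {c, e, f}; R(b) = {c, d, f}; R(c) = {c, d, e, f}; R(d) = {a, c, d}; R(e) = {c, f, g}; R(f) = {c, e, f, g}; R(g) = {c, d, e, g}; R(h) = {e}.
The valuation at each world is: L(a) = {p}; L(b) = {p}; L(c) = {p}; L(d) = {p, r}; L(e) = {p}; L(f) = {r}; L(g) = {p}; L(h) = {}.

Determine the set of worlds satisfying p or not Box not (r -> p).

a, b, c, d, e, f, g, h

Recall that Box ψ holds at a world iff ψ holds at every accessible world, and Dia ψ holds iff ψ holds at some accessible world.
Let φ = p or not Box not (r -> p). Evaluate φ at each world:
  a (successors {c, e, f}): φ is true.
  b (successors {c, d, f}): φ is true.
  c (successors {c, d, e, f}): φ is true.
  d (successors {a, c, d}): φ is true.
  e (successors {c, f, g}): φ is true.
  f (successors {c, e, f, g}): φ is true.
  g (successors {c, d, e, g}): φ is true.
  h (successors {e}): φ is true.
For instance, at a:
  At a: p is true, not Box not (r -> p) is true, so p or not Box not (r -> p) is true.
    At a: Box not (r -> p) is false, so not Box not (r -> p) is true.
      At a: Box not (r -> p) requires not (r -> p) at every successor {c, e, f}.
        not (r -> p) fails at c, so Box not (r -> p) is false at a.
Satisfying worlds: {a, b, c, d, e, f, g, h}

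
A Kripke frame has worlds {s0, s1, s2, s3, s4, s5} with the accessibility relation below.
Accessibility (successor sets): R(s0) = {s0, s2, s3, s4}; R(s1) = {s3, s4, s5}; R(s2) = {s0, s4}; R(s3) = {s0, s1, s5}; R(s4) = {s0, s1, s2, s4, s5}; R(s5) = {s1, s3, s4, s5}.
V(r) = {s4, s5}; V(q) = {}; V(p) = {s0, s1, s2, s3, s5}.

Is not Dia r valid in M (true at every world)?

No

Let φ = not Dia r. Evaluate φ at each world:
  s0 (successors {s0, s2, s3, s4}): φ is false.
  s1 (successors {s3, s4, s5}): φ is false.
  s2 (successors {s0, s4}): φ is false.
  s3 (successors {s0, s1, s5}): φ is false.
  s4 (successors {s0, s1, s2, s4, s5}): φ is false.
  s5 (successors {s1, s3, s4, s5}): φ is false.
Detail at s0 (counterexample):
  At s0: Dia r is true, so not Dia r is false.
    At s0: Dia r requires r at some successor in {s0, s2, s3, s4}.
      r holds at s4, so Dia r is true at s0.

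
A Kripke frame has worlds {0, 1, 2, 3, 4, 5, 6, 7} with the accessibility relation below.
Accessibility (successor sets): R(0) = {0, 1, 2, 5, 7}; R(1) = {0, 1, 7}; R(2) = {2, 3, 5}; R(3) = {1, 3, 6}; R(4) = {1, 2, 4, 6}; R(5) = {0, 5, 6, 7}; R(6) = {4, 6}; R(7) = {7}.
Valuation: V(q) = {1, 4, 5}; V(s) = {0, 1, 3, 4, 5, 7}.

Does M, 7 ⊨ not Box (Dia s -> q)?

Yes

At 7: Box (Dia s -> q) is false, so not Box (Dia s -> q) is true.
  At 7: Box (Dia s -> q) requires Dia s -> q at every successor {7}.
    Dia s -> q fails at 7, so Box (Dia s -> q) is false at 7.
      At 7: Dia s is true, q is false, so Dia s -> q is false.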